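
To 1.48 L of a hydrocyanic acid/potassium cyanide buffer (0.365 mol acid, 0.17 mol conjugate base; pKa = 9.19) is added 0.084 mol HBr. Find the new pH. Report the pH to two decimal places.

pH = 8.47

Added H+ converts CN- to HCN: HCN → 0.449 mol, CN- → 0.086 mol.
Henderson–Hasselbalch with mole ratio 0.086/0.449: pH = 9.19 + (-0.718)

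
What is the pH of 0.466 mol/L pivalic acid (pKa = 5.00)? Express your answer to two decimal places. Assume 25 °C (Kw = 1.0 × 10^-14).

pH = 2.67

(CH3)3CCOOH ⇌ (CH3)3CCOO- + H+
Ka = 10^(−5.00) = 1.00 × 10^-5
Ka = x²/(0.466 − x) = 1.00 × 10^-5
Assume x ≪ 0.466: x ≈ √(1.00 × 10^-5 × 0.466) = 2.16 × 10^-3 M
Check: 0.46% ionized — well under 5%, approximation valid.
pH = −log[H+] = −log(2.16 × 10^-3) = 2.67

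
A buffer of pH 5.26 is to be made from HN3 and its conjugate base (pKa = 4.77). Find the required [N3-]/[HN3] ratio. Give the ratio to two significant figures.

pH = pKa + log(r) ⇒ log(r) = 5.26 − 4.77 = +0.49
r = [N3-]/[HN3] = 10^(+0.49) = 3.09

ratio = 3.1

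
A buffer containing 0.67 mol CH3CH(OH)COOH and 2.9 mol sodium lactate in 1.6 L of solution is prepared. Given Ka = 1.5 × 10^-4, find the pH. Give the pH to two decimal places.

pH = 4.46

pKa = −log(1.5 × 10^-4) = 3.824
Henderson–Hasselbalch: pH = pKa + log([CH3CH(OH)COO-]/[CH3CH(OH)COOH]) = 3.824 + log(2.9/0.67)
pH = 3.824 + (+0.636) = 4.46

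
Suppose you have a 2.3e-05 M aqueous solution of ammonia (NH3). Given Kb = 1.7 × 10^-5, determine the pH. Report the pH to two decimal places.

NH3 + H2O ⇌ NH4+ + OH-
From the ICE table, Kb = [OH-]²/(2.3e-05 − [OH-]) = 1.7 × 10^-5.
Here C₀/Kb ≈ 1.35, so the small-[OH-] approximation fails. Use the quadratic:
[OH-] = [−1.7e-05 + √(1.7e-05² + 1.56e-09)]/2 = 1.30 × 10^-5 M
pOH = 4.89, so pH = 14.00 − pOH = 9.11

pH = 9.11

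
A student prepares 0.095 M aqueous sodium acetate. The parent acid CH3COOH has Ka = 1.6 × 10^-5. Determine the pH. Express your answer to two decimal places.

CH3COO- is the conjugate base of the weak acid CH3COOH.
Kb = Kw/Ka = 1.0×10^-14 / 1.6 × 10^-5 = 6.25 × 10^-10
Let x = [OH-] at equilibrium. Kb = x²/(0.095 − x).
Assume x ≪ 0.095: x ≈ √(6.25 × 10^-10 × 0.095) = 7.71 × 10^-6 M
(x/C₀ = 0.0081% < 5%, so the approximation holds.)
pOH = 5.11, so pH = 14.00 − pOH = 8.89

pH = 8.89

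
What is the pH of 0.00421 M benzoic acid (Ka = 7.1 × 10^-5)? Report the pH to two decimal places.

pH = 3.29

C6H5COOH ⇌ C6H5COO- + H+
From the ICE table, Ka = [H+]²/(0.00421 − [H+]) = 7.1 × 10^-5.
[H+] is not negligible relative to C₀; solve [H+]² + 7.1e-05·[H+] − 2.99e-07 = 0.
[H+] = (−Ka + √(Ka² + 4·Ka·C₀))/2 = 5.12 × 10^-4 M
pH = −log(5.12 × 10^-4) = 3.29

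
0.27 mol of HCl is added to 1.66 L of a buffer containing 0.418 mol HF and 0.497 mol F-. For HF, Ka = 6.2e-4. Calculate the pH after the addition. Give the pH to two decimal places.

Added H+ converts F- to HF: HF → 0.688 mol, F- → 0.227 mol.
pKa = −log(6.2 × 10^-4) = 3.208
pH = pKa + log(n_F-/n_HF) = 3.208 + log(0.227/0.688) = 3.208 + (-0.482)

pH = 2.73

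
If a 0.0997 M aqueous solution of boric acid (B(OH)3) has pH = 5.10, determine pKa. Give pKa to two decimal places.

pKa = 9.20

[H+] = 10^(-5.10) = 7.94 × 10^-6 M
At equilibrium [HA] = 0.0997 − 7.94 × 10^-6 = 9.97 × 10^-2 M
Ka = [H+][A-]/[HA] = (7.94 × 10^-6)² / 9.97 × 10^-2 = 6.32 × 10^-10
pKa = -log(6.32 × 10^-10) = 9.20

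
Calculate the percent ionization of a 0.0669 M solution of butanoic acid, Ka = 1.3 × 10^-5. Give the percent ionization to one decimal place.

1.4%

CH3(CH2)2COOH ⇌ CH3(CH2)2COO- + H+; let x = [H+] at equilibrium.
x ≈ √(Ka·C₀) = √(1.3 × 10^-5 × 0.0669) = 9.33 × 10^-4 M
% ionization = x/C₀ × 100% = 9.33 × 10^-4/0.0669 × 100% = 1.4%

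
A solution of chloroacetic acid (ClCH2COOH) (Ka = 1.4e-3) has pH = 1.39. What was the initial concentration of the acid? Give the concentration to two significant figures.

[H+] = 10^(-1.39) = 4.07 × 10^-2 M = x
Ka = x²/(C₀ − x) ⇒ C₀ = x + x²/Ka
C₀ = 4.07 × 10^-2 + (4.07 × 10^-2)²/(1.4 × 10^-3) = 1.22 M

C₀ = 1.2 M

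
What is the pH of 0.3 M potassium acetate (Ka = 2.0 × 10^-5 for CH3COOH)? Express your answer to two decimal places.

pH = 9.09

CH3COO- is the conjugate base of the weak acid CH3COOH.
Kb = Kw/Ka = 1.0×10^-14 / 2.0 × 10^-5 = 5.00 × 10^-10
Kb = [OH-]²/(0.3 − [OH-]) = 5.00 × 10^-10
Since Kb ≪ C₀, [OH-] ≈ √(Kb·C₀) = 1.22 × 10^-5 M.
pOH = −log(1.22 × 10^-5) = 4.91; pH = 14.00 − 4.91 = 9.09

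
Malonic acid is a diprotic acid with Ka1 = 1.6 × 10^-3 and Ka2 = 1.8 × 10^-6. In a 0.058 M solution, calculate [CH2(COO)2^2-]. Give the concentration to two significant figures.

1.8 × 10^-6 M

First ionization gives [H+] ≈ [CH2(COOH)COO-] = 8.87 × 10^-3 M.
Second step: Ka2 = [H+][CH2(COO)2^2-]/[CH2(COOH)COO-] ≈ [CH2(COO)2^2-] (since [H+] ≈ [CH2(COOH)COO-]).
So [CH2(COO)2^2-] ≈ Ka2.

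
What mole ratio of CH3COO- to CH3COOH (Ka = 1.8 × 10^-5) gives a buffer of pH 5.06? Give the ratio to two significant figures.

pKa = -log(1.8 × 10^-5) = 4.745
pH = pKa + log(r) ⇒ log(r) = 5.06 − 4.745 = +0.315
r = [CH3COO-]/[CH3COOH] = 10^(+0.315) = 2.07

ratio = 2.1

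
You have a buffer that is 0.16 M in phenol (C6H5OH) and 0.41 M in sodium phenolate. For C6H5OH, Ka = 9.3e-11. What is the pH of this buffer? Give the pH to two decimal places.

pH = 10.44

pKa = −log(9.3 × 10^-11) = 10.032
Henderson–Hasselbalch: pH = pKa + log([C6H5O-]/[C6H5OH]) = 10.032 + log(0.41/0.16)
pH = 10.032 + (+0.409) = 10.44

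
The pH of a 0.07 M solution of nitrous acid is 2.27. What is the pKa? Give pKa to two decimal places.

[H+] = 10^(-2.27) = 5.37 × 10^-3 M
At equilibrium [HA] = 0.07 − 5.37 × 10^-3 = 6.46 × 10^-2 M
Ka = [H+][A-]/[HA] = (5.37 × 10^-3)² / 6.46 × 10^-2 = 4.46 × 10^-4
pKa = -log(4.46 × 10^-4) = 3.35

pKa = 3.35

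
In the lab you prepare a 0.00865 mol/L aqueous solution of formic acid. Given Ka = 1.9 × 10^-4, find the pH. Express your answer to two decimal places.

HCOOH ⇌ HCOO- + H+
Ka = [H+]²/(0.00865 − [H+]) = 1.9 × 10^-4
[H+] is not negligible relative to C₀; solve [H+]² + 0.00019·[H+] − 1.64e-06 = 0.
[H+] = [−0.00019 + √(0.00019² + 6.57e-06)]/2 = 1.19 × 10^-3 M
pH = −log[H+] = −log(1.19 × 10^-3) = 2.92

pH = 2.92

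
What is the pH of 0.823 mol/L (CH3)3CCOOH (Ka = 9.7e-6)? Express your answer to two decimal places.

(CH3)3CCOOH ⇌ (CH3)3CCOO- + H+
Ka = [H+]²/(0.823 − [H+]) = 9.7 × 10^-6
Since Ka ≪ C₀, [H+] ≈ √(Ka·C₀) = 2.83 × 10^-3 M.
([H+]/C₀ = 0.34% < 5%, so the approximation holds.)
pH = −log(2.83 × 10^-3) = 2.55

pH = 2.55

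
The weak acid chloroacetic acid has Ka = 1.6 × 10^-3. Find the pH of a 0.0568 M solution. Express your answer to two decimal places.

ClCH2COOH ⇌ ClCH2COO- + H+
Let x = [H+] at equilibrium. Ka = x²/(0.0568 − x).
The 5% rule fails; solving x² + Ka·x − Ka·C₀ = 0 exactly:
x = [−0.0016 + √(0.0016² + 0.000364)]/2 = 8.77 × 10^-3 M
pH = −log(8.77 × 10^-3) = 2.06

pH = 2.06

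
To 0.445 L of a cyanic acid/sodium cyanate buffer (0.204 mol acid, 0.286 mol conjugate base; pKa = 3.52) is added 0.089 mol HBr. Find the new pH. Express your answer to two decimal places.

Added H+ converts OCN- to HOCN: HOCN → 0.293 mol, OCN- → 0.197 mol.
Henderson–Hasselbalch with mole ratio 0.197/0.293: pH = 3.52 + (-0.172)

pH = 3.35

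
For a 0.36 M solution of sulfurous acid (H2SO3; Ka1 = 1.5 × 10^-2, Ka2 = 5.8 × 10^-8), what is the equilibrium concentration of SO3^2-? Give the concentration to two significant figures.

5.8 × 10^-8 M

First ionization gives [H+] ≈ [HSO3-] = 6.64 × 10^-2 M.
Second step: Ka2 = [H+][SO3^2-]/[HSO3-] ≈ [SO3^2-] (since [H+] ≈ [HSO3-]).
So [SO3^2-] ≈ Ka2.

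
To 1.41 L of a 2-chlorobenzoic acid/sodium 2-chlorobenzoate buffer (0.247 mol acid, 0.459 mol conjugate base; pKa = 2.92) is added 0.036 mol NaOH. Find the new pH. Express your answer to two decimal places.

After neutralization: n(ClC6H4COOH) = 0.211 mol, n(ClC6H4COO-) = 0.495 mol.
pH = pKa + log(n_ClC6H4COO-/n_ClC6H4COOH) = 2.92 + log(0.495/0.211) = 2.92 + (+0.370)

pH = 3.29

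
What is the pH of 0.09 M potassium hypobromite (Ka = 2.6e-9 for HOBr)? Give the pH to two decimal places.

OBr- is the conjugate base of the weak acid HOBr.
Kb = Kw/Ka = 1.0×10^-14 / 2.6 × 10^-9 = 3.85 × 10^-6
Kb = x²/(0.09 − x) = 3.85 × 10^-6
Since Kb ≪ C₀, x ≈ √(Kb·C₀) = 5.89 × 10^-4 M.
pOH = −log(5.89 × 10^-4) = 3.23; pH = 14.00 − 3.23 = 10.77

pH = 10.77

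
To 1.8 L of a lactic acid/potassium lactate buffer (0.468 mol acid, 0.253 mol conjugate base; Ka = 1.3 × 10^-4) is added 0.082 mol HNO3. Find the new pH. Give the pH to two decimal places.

pH = 3.38

After neutralization: n(CH3CH(OH)COOH) = 0.55 mol, n(CH3CH(OH)COO-) = 0.171 mol.
pKa = −log(1.3 × 10^-4) = 3.886
pH = pKa + log([A⁻]/[HA]) = 3.886 + log(0.171/0.55) = 3.886 -0.507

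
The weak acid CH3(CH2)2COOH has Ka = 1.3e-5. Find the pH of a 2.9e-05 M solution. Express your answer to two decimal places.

CH3(CH2)2COOH ⇌ CH3(CH2)2COO- + H+
From the ICE table, Ka = x²/(2.9e-05 − x) = 1.3 × 10^-5.
x is not negligible relative to C₀; solve x² + 1.3e-05·x − 3.77e-10 = 0.
x = (−Ka + √(Ka² + 4·Ka·C₀))/2 = 1.40 × 10^-5 M
pH = −log(1.40 × 10^-5) = 4.85

pH = 4.85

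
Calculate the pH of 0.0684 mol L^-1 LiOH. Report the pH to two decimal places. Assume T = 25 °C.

pH = 12.84

LiOH is a strong base; [OH-] = 0.0684 M.
pOH = -log(0.0684) = 1.16
pH = 14.00 - 1.16 = 12.84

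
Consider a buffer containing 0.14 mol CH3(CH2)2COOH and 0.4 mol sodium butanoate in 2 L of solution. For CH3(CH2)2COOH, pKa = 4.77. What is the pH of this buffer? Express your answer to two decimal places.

pH = 5.23

Using pH = pKa + log([base]/[acid]) with [base]/[acid] = 0.4/0.14:
pH = 4.77 + (+0.456) = 5.23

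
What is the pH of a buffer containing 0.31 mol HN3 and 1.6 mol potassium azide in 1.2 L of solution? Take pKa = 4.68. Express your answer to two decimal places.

pH = 5.39

pH = pKa + log([A⁻]/[HA]) = 4.68 + log(1.6/0.31)
pH = 4.68 + (+0.713) = 5.39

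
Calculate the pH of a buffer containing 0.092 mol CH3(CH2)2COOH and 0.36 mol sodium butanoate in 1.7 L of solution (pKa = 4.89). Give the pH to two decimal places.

pH = 5.48

Using pH = pKa + log([base]/[acid]) with [base]/[acid] = 0.36/0.092:
pH = 4.89 + (+0.593) = 5.48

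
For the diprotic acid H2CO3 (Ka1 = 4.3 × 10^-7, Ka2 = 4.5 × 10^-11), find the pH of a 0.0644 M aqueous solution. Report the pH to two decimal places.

pH = 3.78

Ka1 ≫ Ka2, so treat the first dissociation as the only significant source of H+.
Ka1 = x²/(0.0644 − x) = 4.3 × 10^-7
x ≈ √(4.3 × 10^-7 × 0.0644) = 1.66 × 10^-4 M
pH = −log(1.66 × 10^-4) = 3.78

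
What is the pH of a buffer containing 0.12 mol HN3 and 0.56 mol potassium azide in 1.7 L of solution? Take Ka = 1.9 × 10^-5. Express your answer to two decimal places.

pH = 5.39

pKa = −log(1.9 × 10^-5) = 4.721
pH = pKa + log([A⁻]/[HA]) = 4.721 + log(0.56/0.12)
pH = 4.721 + (+0.669) = 5.39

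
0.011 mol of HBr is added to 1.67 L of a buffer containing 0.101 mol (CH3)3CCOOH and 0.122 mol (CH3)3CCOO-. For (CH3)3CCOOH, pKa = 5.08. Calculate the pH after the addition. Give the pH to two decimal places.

After neutralization: n((CH3)3CCOOH) = 0.112 mol, n((CH3)3CCOO-) = 0.111 mol.
pH = pKa + log([A⁻]/[HA]) = 5.08 + log(0.111/0.112) = 5.08 -0.004

pH = 5.08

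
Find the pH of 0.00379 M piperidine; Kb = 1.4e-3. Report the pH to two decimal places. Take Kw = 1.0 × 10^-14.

pH = 11.23

C5H10NH + H2O ⇌ C5H10NH2+ + OH-
Let x = [OH-] at equilibrium. Kb = x²/(0.00379 − x).
Here C₀/Kb ≈ 2.71, so the small-x approximation fails. Use the quadratic:
x = (−Kb + √(Kb² + 4·Kb·C₀))/2 = 1.71 × 10^-3 M
pOH = −log(1.71 × 10^-3) = 2.77; pH = 14.00 − 2.77 = 11.23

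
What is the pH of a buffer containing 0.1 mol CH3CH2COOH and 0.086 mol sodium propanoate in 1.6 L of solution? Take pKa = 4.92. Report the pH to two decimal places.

Using pH = pKa + log([base]/[acid]) with [base]/[acid] = 0.086/0.1:
pH = 4.92 + (-0.066) = 4.85

pH = 4.85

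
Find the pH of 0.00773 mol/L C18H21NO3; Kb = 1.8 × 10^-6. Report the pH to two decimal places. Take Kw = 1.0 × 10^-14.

C18H21NO3 + H2O ⇌ C18H22NO3+ + OH-
Let x = [OH-] at equilibrium. Kb = x²/(0.00773 − x).
Assume x ≪ 0.00773: x ≈ √(1.8 × 10^-6 × 0.00773) = 1.18 × 10^-4 M
(x/C₀ = 1.5% < 5%, so the approximation holds.)
pOH = −log(1.18 × 10^-4) = 3.93; pH = 14.00 − 3.93 = 10.07

pH = 10.07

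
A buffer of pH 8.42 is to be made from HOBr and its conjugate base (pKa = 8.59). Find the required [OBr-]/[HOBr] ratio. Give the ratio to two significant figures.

pH = pKa + log(r) ⇒ log(r) = 8.42 − 8.59 = -0.17
r = [OBr-]/[HOBr] = 10^(-0.17) = 0.676

ratio = 0.68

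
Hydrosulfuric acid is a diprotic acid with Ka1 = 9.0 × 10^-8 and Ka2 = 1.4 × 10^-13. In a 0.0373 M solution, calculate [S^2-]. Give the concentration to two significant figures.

First ionization gives [H+] ≈ [HS-] = 5.79 × 10^-5 M.
Second step: Ka2 = [H+][S^2-]/[HS-] ≈ [S^2-] (since [H+] ≈ [HS-]).
So [S^2-] ≈ Ka2.

1.4 × 10^-13 M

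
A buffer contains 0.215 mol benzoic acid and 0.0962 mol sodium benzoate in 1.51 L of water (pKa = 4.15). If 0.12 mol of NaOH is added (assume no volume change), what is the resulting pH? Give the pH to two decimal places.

OH- converts C6H5COOH to C6H5COO-: C6H5COOH → 0.095 mol, C6H5COO- → 0.216 mol.
Henderson–Hasselbalch with mole ratio 0.216/0.095: pH = 4.15 + (+0.357)

pH = 4.51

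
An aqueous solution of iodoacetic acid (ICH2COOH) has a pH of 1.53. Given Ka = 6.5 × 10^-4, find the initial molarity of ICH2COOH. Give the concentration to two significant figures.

C₀ = 1.4 M

[H+] = 10^(-1.53) = 2.95 × 10^-2 M = x
Ka = x²/(C₀ − x) ⇒ C₀ = x + x²/Ka
C₀ = 2.95 × 10^-2 + (2.95 × 10^-2)²/(6.5 × 10^-4) = 1.37 M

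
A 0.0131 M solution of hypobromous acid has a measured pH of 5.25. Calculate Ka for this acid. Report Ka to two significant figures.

[H+] = 10^(-5.25) = 5.62 × 10^-6 M
At equilibrium [HA] = 0.0131 − 5.62 × 10^-6 = 1.31 × 10^-2 M
Ka = [H+][A-]/[HA] = (5.62 × 10^-6)² / 1.31 × 10^-2 = 2.4 × 10^-9

Ka = 2.4 × 10^-9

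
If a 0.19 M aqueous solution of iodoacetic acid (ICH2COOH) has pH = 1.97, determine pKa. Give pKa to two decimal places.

pKa = 3.19

[H+] = 10^(-1.97) = 1.07 × 10^-2 M
At equilibrium [HA] = 0.19 − 1.07 × 10^-2 = 1.79 × 10^-1 M
Ka = [H+][A-]/[HA] = (1.07 × 10^-2)² / 1.79 × 10^-1 = 6.40 × 10^-4
pKa = -log(6.40 × 10^-4) = 3.19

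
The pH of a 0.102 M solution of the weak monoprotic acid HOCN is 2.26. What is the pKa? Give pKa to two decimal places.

pKa = 3.50

[H+] = 10^(-2.26) = 5.50 × 10^-3 M
At equilibrium [HA] = 0.102 − 5.50 × 10^-3 = 9.65 × 10^-2 M
Ka = [H+][A-]/[HA] = (5.50 × 10^-3)² / 9.65 × 10^-2 = 3.13 × 10^-4
pKa = -log(3.13 × 10^-4) = 3.50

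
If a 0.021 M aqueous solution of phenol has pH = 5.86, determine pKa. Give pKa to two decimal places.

pKa = 10.04

[H+] = 10^(-5.86) = 1.38 × 10^-6 M
At equilibrium [HA] = 0.021 − 1.38 × 10^-6 = 2.10 × 10^-2 M
Ka = [H+][A-]/[HA] = (1.38 × 10^-6)² / 2.10 × 10^-2 = 9.07 × 10^-11
pKa = -log(9.07 × 10^-11) = 10.04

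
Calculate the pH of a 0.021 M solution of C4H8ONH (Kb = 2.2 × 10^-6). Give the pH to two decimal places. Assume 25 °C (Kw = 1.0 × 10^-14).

C4H8ONH + H2O ⇌ C4H8ONH2+ + OH-
From the ICE table, Kb = x²/(0.021 − x) = 2.2 × 10^-6.
Neglecting x in the denominator: x = √(2.2 × 10^-6 × 0.021) = 2.15 × 10^-4 M
pOH = 3.67, so pH = 14.00 − pOH = 10.33

pH = 10.33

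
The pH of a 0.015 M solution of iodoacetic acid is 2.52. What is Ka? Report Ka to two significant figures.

[H+] = 10^(-2.52) = 3.02 × 10^-3 M
At equilibrium [HA] = 0.015 − 3.02 × 10^-3 = 1.20 × 10^-2 M
Ka = [H+][A-]/[HA] = (3.02 × 10^-3)² / 1.20 × 10^-2 = 7.6 × 10^-4

Ka = 7.6 × 10^-4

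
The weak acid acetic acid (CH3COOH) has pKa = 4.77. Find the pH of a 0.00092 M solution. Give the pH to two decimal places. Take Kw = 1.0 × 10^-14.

pH = 3.93

CH3COOH ⇌ CH3COO- + H+
Ka = 10^(−4.77) = 1.70 × 10^-5
From the ICE table, Ka = [H+]²/(0.00092 − [H+]) = 1.70 × 10^-5.
Here C₀/Ka ≈ 54.1, so the small-[H+] approximation fails. Use the quadratic:
[H+] = [−1.7e-05 + √(1.7e-05² + 6.26e-08)]/2 = 1.17 × 10^-4 M
pH = −log(1.17 × 10^-4) = 3.93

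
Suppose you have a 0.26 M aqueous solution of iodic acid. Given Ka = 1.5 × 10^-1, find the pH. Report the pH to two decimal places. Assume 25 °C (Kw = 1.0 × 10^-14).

HIO3 ⇌ IO3- + H+
From the ICE table, Ka = [H+]²/(0.26 − [H+]) = 1.5 × 10^-1.
The 5% rule fails; solving [H+]² + Ka·[H+] − Ka·C₀ = 0 exactly:
[H+] = (−Ka + √(Ka² + 4·Ka·C₀))/2 = 1.36 × 10^-1 M
pH = −log(1.36 × 10^-1) = 0.87

pH = 0.87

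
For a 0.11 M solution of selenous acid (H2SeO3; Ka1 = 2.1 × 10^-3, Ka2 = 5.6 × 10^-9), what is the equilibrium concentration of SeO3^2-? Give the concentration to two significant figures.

First ionization gives [H+] ≈ [HSeO3-] = 1.42 × 10^-2 M.
Second step: Ka2 = [H+][SeO3^2-]/[HSeO3-] ≈ [SeO3^2-] (since [H+] ≈ [HSeO3-]).
So [SeO3^2-] ≈ Ka2.

5.6 × 10^-9 M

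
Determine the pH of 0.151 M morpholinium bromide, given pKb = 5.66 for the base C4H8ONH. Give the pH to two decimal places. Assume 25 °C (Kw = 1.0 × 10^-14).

pH = 4.58

C4H8ONH2+ is the conjugate acid of the weak base C4H8ONH.
Kb = 10^(−5.66) = 2.19 × 10^-6
Ka = Kw/Kb = 1.0×10^-14 / 2.19 × 10^-6 = 4.57 × 10^-9
Let x = [H+] at equilibrium. Ka = x²/(0.151 − x).
Since Ka ≪ C₀, x ≈ √(Ka·C₀) = 2.63 × 10^-5 M.
pH = −log[H+] = −log(2.63 × 10^-5) = 4.58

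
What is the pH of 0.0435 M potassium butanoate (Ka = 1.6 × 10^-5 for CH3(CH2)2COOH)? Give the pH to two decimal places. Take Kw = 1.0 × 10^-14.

pH = 8.72

CH3(CH2)2COO- is the conjugate base of the weak acid CH3(CH2)2COOH.
Kb = Kw/Ka = 1.0×10^-14 / 1.6 × 10^-5 = 6.25 × 10^-10
From the ICE table, Kb = [OH-]²/(0.0435 − [OH-]) = 6.25 × 10^-10.
Since Kb ≪ C₀, [OH-] ≈ √(Kb·C₀) = 5.21 × 10^-6 M.
pOH = −log(5.21 × 10^-6) = 5.28; pH = 14.00 − 5.28 = 8.72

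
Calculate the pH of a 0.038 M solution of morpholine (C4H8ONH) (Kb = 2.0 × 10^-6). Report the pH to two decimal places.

pH = 10.44

C4H8ONH + H2O ⇌ C4H8ONH2+ + OH-
Kb = x²/(0.038 − x) = 2.0 × 10^-6
Since Kb ≪ C₀, x ≈ √(Kb·C₀) = 2.76 × 10^-4 M.
Check: 0.73% ionized — well under 5%, approximation valid.
pOH = 3.56, so pH = 14.00 − pOH = 10.44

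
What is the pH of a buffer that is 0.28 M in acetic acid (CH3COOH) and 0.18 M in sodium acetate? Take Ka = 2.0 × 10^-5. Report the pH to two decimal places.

pKa = −log(2.0 × 10^-5) = 4.699
pH = pKa + log([A⁻]/[HA]) = 4.699 + log(0.18/0.28)
pH = 4.699 + (-0.192) = 4.51

pH = 4.51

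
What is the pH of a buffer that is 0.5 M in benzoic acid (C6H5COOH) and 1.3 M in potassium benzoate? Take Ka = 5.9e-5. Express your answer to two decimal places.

pKa = −log(5.9 × 10^-5) = 4.229
pH = pKa + log([A⁻]/[HA]) = 4.229 + log(1.3/0.5)
pH = 4.229 + (+0.415) = 4.64

pH = 4.64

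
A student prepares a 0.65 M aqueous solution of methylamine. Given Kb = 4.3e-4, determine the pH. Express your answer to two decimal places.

CH3NH2 + H2O ⇌ CH3NH3+ + OH-
From the ICE table, Kb = x²/(0.65 − x) = 4.3 × 10^-4.
Assume x ≪ 0.65: x ≈ √(4.3 × 10^-4 × 0.65) = 1.67 × 10^-2 M
pOH = −log(1.67 × 10^-2) = 1.78; pH = 14.00 − 1.78 = 12.22

pH = 12.22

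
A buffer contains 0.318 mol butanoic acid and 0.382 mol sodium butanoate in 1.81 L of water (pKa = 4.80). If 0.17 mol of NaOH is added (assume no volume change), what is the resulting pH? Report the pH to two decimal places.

pH = 5.37

OH- converts CH3(CH2)2COOH to CH3(CH2)2COO-: CH3(CH2)2COOH → 0.148 mol, CH3(CH2)2COO- → 0.552 mol.
pH = pKa + log([A⁻]/[HA]) = 4.80 + log(0.552/0.148) = 4.80 +0.572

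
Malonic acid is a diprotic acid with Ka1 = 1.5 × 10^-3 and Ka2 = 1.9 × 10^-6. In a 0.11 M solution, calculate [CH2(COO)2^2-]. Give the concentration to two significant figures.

First ionization gives [H+] ≈ [CH2(COOH)COO-] = 1.21 × 10^-2 M.
Second step: Ka2 = [H+][CH2(COO)2^2-]/[CH2(COOH)COO-] ≈ [CH2(COO)2^2-] (since [H+] ≈ [CH2(COOH)COO-]).
So [CH2(COO)2^2-] ≈ Ka2.

1.9 × 10^-6 M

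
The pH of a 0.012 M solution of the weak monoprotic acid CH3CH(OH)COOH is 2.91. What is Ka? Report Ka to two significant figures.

[H+] = 10^(-2.91) = 1.23 × 10^-3 M
At equilibrium [HA] = 0.012 − 1.23 × 10^-3 = 1.08 × 10^-2 M
Ka = [H+][A-]/[HA] = (1.23 × 10^-3)² / 1.08 × 10^-2 = 1.4 × 10^-4

Ka = 1.4 × 10^-4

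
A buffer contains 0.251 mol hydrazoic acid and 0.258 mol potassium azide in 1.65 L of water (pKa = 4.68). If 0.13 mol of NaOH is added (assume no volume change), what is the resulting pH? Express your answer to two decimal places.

pH = 5.19

After neutralization: n(HN3) = 0.121 mol, n(N3-) = 0.388 mol.
pH = pKa + log([A⁻]/[HA]) = 4.68 + log(0.388/0.121) = 4.68 +0.506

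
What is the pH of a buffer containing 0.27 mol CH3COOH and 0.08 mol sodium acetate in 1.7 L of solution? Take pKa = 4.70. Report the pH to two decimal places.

pH = pKa + log([A⁻]/[HA]) = 4.70 + log(0.08/0.27)
pH = 4.70 + (-0.528) = 4.17

pH = 4.17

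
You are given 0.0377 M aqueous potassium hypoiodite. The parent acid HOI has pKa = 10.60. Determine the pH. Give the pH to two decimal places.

pH = 11.57

OI- is the conjugate base of the weak acid HOI.
Ka = 10^(−10.60) = 2.51 × 10^-11
Kb = Kw/Ka = 1.0×10^-14 / 2.51 × 10^-11 = 3.98 × 10^-4
Kb = [OH-]²/(0.0377 − [OH-]) = 3.98 × 10^-4
Here C₀/Kb ≈ 94.7, so the small-[OH-] approximation fails. Use the quadratic:
[OH-] = (−Kb + √(Kb² + 4·Kb·C₀))/2 = 3.68 × 10^-3 M
pOH = 2.43, so pH = 14.00 − pOH = 11.57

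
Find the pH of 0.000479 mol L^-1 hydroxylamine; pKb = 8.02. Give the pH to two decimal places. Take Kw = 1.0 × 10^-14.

pH = 8.33

NH2OH + H2O ⇌ NH3OH+ + OH-
Kb = 10^(−8.02) = 9.55 × 10^-9
Let x = [OH-] at equilibrium. Kb = x²/(0.000479 − x).
Assume x ≪ 0.000479: x ≈ √(9.55 × 10^-9 × 0.000479) = 2.14 × 10^-6 M
(x/C₀ = 0.45% < 5%, so the approximation holds.)
pOH = −log(2.14 × 10^-6) = 5.67; pH = 14.00 − 5.67 = 8.33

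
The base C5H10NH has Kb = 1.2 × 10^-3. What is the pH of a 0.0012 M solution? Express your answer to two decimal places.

C5H10NH + H2O ⇌ C5H10NH2+ + OH-
From the ICE table, Kb = x²/(0.0012 − x) = 1.2 × 10^-3.
The 5% rule fails; solving x² + Kb·x − Kb·C₀ = 0 exactly:
x = (−Kb + √(Kb² + 4·Kb·C₀))/2 = 7.42 × 10^-4 M
pOH = 3.13, so pH = 14.00 − pOH = 10.87

pH = 10.87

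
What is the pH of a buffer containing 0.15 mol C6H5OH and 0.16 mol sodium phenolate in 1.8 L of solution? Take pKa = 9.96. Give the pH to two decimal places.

pH = 9.99

Henderson–Hasselbalch: pH = pKa + log([C6H5O-]/[C6H5OH]) = 9.96 + log(0.16/0.15)
pH = 9.96 + (+0.028) = 9.99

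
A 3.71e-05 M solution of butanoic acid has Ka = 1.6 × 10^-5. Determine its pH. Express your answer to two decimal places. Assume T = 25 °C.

pH = 4.75

CH3(CH2)2COOH ⇌ CH3(CH2)2COO- + H+
From the ICE table, Ka = [H+]²/(3.71e-05 − [H+]) = 1.6 × 10^-5.
Here C₀/Ka ≈ 2.32, so the small-[H+] approximation fails. Use the quadratic:
[H+] = [−1.6e-05 + √(1.6e-05² + 2.37e-09)]/2 = 1.76 × 10^-5 M
pH = −log[H+] = −log(1.76 × 10^-5) = 4.75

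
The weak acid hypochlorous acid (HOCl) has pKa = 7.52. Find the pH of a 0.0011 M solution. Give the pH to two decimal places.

pH = 5.24

HOCl ⇌ OCl- + H+
Ka = 10^(−7.52) = 3.02 × 10^-8
Let x = [H+] at equilibrium. Ka = x²/(0.0011 − x).
Neglecting x in the denominator: x = √(3.02 × 10^-8 × 0.0011) = 5.76 × 10^-6 M
pH = −log(5.76 × 10^-6) = 5.24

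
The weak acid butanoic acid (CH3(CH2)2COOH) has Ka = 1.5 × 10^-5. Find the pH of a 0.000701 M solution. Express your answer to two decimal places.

pH = 4.02

CH3(CH2)2COOH ⇌ CH3(CH2)2COO- + H+
From the ICE table, Ka = [H+]²/(0.000701 − [H+]) = 1.5 × 10^-5.
The 5% rule fails; solving [H+]² + Ka·[H+] − Ka·C₀ = 0 exactly:
[H+] = [−1.5e-05 + √(1.5e-05² + 4.21e-08)]/2 = 9.53 × 10^-5 M
pH = −log[H+] = −log(9.53 × 10^-5) = 4.02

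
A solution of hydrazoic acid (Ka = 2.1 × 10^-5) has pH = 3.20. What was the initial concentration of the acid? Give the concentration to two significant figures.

C₀ = 2.0 × 10^-2 M

[H+] = 10^(-3.20) = 6.31 × 10^-4 M = x
Ka = x²/(C₀ − x) ⇒ C₀ = x + x²/Ka
C₀ = 6.31 × 10^-4 + (6.31 × 10^-4)²/(2.1 × 10^-5) = 1.96 × 10^-2 M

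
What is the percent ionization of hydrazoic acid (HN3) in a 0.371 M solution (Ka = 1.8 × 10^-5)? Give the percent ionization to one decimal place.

0.7%

HN3 ⇌ N3- + H+; let x = [H+] at equilibrium.
x ≈ √(Ka·C₀) = √(1.8 × 10^-5 × 0.371) = 2.58 × 10^-3 M
Fraction ionized = 2.58 × 10^-3 / 0.371 = 0.0070 → 0.7%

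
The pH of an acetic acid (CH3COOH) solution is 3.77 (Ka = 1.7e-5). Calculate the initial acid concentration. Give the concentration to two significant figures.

C₀ = 1.9 × 10^-3 M

[H+] = 10^(-3.77) = 1.70 × 10^-4 M = x
Ka = x²/(C₀ − x) ⇒ C₀ = x + x²/Ka
C₀ = 1.70 × 10^-4 + (1.70 × 10^-4)²/(1.7 × 10^-5) = 1.87 × 10^-3 M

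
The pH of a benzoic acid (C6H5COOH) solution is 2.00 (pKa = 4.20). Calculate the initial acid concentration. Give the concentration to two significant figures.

[H+] = 10^(-2.00) = 1.00 × 10^-2 M = x
Ka = 10^(−4.20) = 6.31 × 10^-5
Ka = x²/(C₀ − x) ⇒ C₀ = x + x²/Ka
C₀ = 1.00 × 10^-2 + (1.00 × 10^-2)²/(6.31 × 10^-5) = 1.59 M

C₀ = 1.6 M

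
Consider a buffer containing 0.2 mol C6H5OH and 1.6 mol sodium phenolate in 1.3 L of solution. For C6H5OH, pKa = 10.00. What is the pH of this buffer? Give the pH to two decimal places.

pH = 10.90

Henderson–Hasselbalch: pH = pKa + log([C6H5O-]/[C6H5OH]) = 10.00 + log(1.6/0.2)
pH = 10.00 + (+0.903) = 10.90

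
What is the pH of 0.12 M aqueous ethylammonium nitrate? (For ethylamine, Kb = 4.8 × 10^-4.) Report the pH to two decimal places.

C2H5NH3+ is the conjugate acid of the weak base C2H5NH2.
Ka = Kw/Kb = 1.0×10^-14 / 4.8 × 10^-4 = 2.08 × 10^-11
Ka = [H+]²/(0.12 − [H+]) = 2.08 × 10^-11
Neglecting [H+] in the denominator: [H+] = √(2.08 × 10^-11 × 0.12) = 1.58 × 10^-6 M
Check: 0.0013% ionized — well under 5%, approximation valid.
pH = −log(1.58 × 10^-6) = 5.80

pH = 5.80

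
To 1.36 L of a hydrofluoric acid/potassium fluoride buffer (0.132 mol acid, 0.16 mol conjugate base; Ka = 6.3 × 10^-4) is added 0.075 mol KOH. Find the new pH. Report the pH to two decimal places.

pH = 3.82

OH- converts HF to F-: HF → 0.057 mol, F- → 0.235 mol.
pKa = −log(6.3 × 10^-4) = 3.201
pH = pKa + log(n_F-/n_HF) = 3.201 + log(0.235/0.057) = 3.201 + (+0.615)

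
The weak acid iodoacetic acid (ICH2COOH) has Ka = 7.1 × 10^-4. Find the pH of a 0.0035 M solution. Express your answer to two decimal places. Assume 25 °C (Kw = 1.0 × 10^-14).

ICH2COOH ⇌ ICH2COO- + H+
From the ICE table, Ka = [H+]²/(0.0035 − [H+]) = 7.1 × 10^-4.
Here C₀/Ka ≈ 4.93, so the small-[H+] approximation fails. Use the quadratic:
[H+] = (−Ka + √(Ka² + 4·Ka·C₀))/2 = 1.26 × 10^-3 M
pH = −log[H+] = −log(1.26 × 10^-3) = 2.90

pH = 2.90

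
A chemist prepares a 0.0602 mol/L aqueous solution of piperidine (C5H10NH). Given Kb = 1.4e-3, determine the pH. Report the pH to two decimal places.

C5H10NH + H2O ⇌ C5H10NH2+ + OH-
Kb = x²/(0.0602 − x) = 1.4 × 10^-3
x is not negligible relative to C₀; solve x² + 0.0014·x − 8.43e-05 = 0.
x = (−Kb + √(Kb² + 4·Kb·C₀))/2 = 8.51 × 10^-3 M
pOH = 2.07, so pH = 14.00 − pOH = 11.93

pH = 11.93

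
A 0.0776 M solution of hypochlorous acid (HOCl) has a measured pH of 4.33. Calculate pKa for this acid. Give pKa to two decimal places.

[H+] = 10^(-4.33) = 4.68 × 10^-5 M
At equilibrium [HA] = 0.0776 − 4.68 × 10^-5 = 7.76 × 10^-2 M
Ka = [H+][A-]/[HA] = (4.68 × 10^-5)² / 7.76 × 10^-2 = 2.82 × 10^-8
pKa = -log(2.82 × 10^-8) = 7.55

pKa = 7.55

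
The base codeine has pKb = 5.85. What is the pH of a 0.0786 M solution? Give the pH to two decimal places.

pH = 10.52

C18H21NO3 + H2O ⇌ C18H22NO3+ + OH-
Kb = 10^(−5.85) = 1.41 × 10^-6
Kb = x²/(0.0786 − x) = 1.41 × 10^-6
Neglecting x in the denominator: x = √(1.41 × 10^-6 × 0.0786) = 3.33 × 10^-4 M
(x/C₀ = 0.42% < 5%, so the approximation holds.)
pOH = −log(3.33 × 10^-4) = 3.48; pH = 14.00 − 3.48 = 10.52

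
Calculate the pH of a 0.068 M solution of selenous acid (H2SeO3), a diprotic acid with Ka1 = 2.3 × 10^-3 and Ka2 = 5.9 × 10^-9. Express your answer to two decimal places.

pH = 1.94

Ka1 ≫ Ka2, so treat the first dissociation as the only significant source of H+.
Ka1 = x²/(0.068 − x) = 2.3 × 10^-3
Solving the quadratic: x = (−Ka1 + √(Ka1² + 4·Ka1·C₀))/2 = 1.14 × 10^-2 M
pH = −log(1.14 × 10^-2) = 1.94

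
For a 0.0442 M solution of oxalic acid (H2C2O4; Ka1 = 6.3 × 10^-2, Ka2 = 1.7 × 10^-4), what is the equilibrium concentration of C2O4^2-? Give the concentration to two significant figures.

First ionization gives [H+] ≈ [HC2O4-] = 3.00 × 10^-2 M.
Second step: Ka2 = [H+][C2O4^2-]/[HC2O4-] ≈ [C2O4^2-] (since [H+] ≈ [HC2O4-]).
So [C2O4^2-] ≈ Ka2.

1.7 × 10^-4 M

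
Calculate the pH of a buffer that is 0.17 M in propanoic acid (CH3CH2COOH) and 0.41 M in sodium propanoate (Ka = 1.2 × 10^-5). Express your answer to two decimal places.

pH = 5.30

pKa = −log(1.2 × 10^-5) = 4.921
Using pH = pKa + log([base]/[acid]) with [base]/[acid] = 0.41/0.17:
pH = 4.921 + (+0.382) = 5.30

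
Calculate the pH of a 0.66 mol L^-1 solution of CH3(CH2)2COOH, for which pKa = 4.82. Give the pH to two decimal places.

pH = 2.50

CH3(CH2)2COOH ⇌ CH3(CH2)2COO- + H+
Ka = 10^(−4.82) = 1.51 × 10^-5
Ka = x²/(0.66 − x) = 1.51 × 10^-5
Neglecting x in the denominator: x = √(1.51 × 10^-5 × 0.66) = 3.16 × 10^-3 M
pH = −log[H+] = −log(3.16 × 10^-3) = 2.50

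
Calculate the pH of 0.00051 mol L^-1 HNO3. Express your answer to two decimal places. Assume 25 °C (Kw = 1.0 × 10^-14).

HNO3 is a strong acid and dissociates completely, so [H+] = 0.00051 M.
pH = -log(0.00051) = 3.29

pH = 3.29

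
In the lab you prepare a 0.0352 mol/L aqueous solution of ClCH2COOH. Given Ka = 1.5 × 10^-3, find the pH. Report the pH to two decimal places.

pH = 2.18

ClCH2COOH ⇌ ClCH2COO- + H+
From the ICE table, Ka = [H+]²/(0.0352 − [H+]) = 1.5 × 10^-3.
Here C₀/Ka ≈ 23.5, so the small-[H+] approximation fails. Use the quadratic:
[H+] = [−0.0015 + √(0.0015² + 0.000211)]/2 = 6.55 × 10^-3 M
pH = −log[H+] = −log(6.55 × 10^-3) = 2.18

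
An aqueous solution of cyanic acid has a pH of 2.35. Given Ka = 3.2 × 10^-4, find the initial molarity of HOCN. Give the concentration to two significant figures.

C₀ = 6.7 × 10^-2 M

[H+] = 10^(-2.35) = 4.47 × 10^-3 M = x
Ka = x²/(C₀ − x) ⇒ C₀ = x + x²/Ka
C₀ = 4.47 × 10^-3 + (4.47 × 10^-3)²/(3.2 × 10^-4) = 6.69 × 10^-2 M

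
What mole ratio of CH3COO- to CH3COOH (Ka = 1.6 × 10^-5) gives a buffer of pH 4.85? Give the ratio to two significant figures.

ratio = 1.1

pKa = -log(1.6 × 10^-5) = 4.796
pH = pKa + log(r) ⇒ log(r) = 4.85 − 4.796 = +0.054
r = [CH3COO-]/[CH3COOH] = 10^(+0.054) = 1.13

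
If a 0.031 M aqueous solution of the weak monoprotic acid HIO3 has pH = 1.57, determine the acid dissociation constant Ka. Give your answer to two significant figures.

[H+] = 10^(-1.57) = 2.69 × 10^-2 M
At equilibrium [HA] = 0.031 − 2.69 × 10^-2 = 4.10 × 10^-3 M
Ka = [H+][A-]/[HA] = (2.69 × 10^-2)² / 4.10 × 10^-3 = 1.8 × 10^-1

Ka = 1.8 × 10^-1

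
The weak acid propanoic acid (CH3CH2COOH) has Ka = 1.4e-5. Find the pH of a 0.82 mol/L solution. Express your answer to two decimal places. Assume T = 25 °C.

pH = 2.47

CH3CH2COOH ⇌ CH3CH2COO- + H+
From the ICE table, Ka = [H+]²/(0.82 − [H+]) = 1.4 × 10^-5.
Since Ka ≪ C₀, [H+] ≈ √(Ka·C₀) = 3.39 × 10^-3 M.
pH = −log(3.39 × 10^-3) = 2.47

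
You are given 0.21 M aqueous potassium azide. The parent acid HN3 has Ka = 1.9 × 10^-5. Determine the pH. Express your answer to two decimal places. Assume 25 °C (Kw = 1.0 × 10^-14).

pH = 9.02

N3- is the conjugate base of the weak acid HN3.
Kb = Kw/Ka = 1.0×10^-14 / 1.9 × 10^-5 = 5.26 × 10^-10
Kb = [OH-]²/(0.21 − [OH-]) = 5.26 × 10^-10
Since Kb ≪ C₀, [OH-] ≈ √(Kb·C₀) = 1.05 × 10^-5 M.
([OH-]/C₀ = 0.005% < 5%, so the approximation holds.)
pOH = 4.98, so pH = 14.00 − pOH = 9.02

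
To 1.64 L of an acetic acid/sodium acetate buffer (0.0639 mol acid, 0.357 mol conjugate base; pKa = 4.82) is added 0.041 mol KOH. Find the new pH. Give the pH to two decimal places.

pH = 6.06

OH- converts CH3COOH to CH3COO-: CH3COOH → 0.0229 mol, CH3COO- → 0.398 mol.
pH = pKa + log([A⁻]/[HA]) = 4.82 + log(0.398/0.0229) = 4.82 +1.240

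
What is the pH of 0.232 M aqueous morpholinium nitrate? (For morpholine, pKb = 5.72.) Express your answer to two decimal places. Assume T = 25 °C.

C4H8ONH2+ is the conjugate acid of the weak base C4H8ONH.
Kb = 10^(−5.72) = 1.91 × 10^-6
Ka = Kw/Kb = 1.0×10^-14 / 1.91 × 10^-6 = 5.24 × 10^-9
Let x = [H+] at equilibrium. Ka = x²/(0.232 − x).
Assume x ≪ 0.232: x ≈ √(5.24 × 10^-9 × 0.232) = 3.49 × 10^-5 M
Check: 0.015% ionized — well under 5%, approximation valid.
pH = −log(3.49 × 10^-5) = 4.46

pH = 4.46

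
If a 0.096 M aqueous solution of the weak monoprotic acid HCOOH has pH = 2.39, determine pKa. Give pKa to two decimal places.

pKa = 3.74

[H+] = 10^(-2.39) = 4.07 × 10^-3 M
At equilibrium [HA] = 0.096 − 4.07 × 10^-3 = 9.19 × 10^-2 M
Ka = [H+][A-]/[HA] = (4.07 × 10^-3)² / 9.19 × 10^-2 = 1.80 × 10^-4
pKa = -log(1.80 × 10^-4) = 3.74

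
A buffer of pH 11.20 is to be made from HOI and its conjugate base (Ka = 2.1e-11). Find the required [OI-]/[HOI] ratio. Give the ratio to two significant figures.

ratio = 3.3

pKa = -log(2.1 × 10^-11) = 10.678
pH = pKa + log(r) ⇒ log(r) = 11.20 − 10.678 = +0.522
r = [OI-]/[HOI] = 10^(+0.522) = 3.33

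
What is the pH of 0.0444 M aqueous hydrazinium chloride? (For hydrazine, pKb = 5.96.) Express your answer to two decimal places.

N2H5+ is the conjugate acid of the weak base N2H4.
Kb = 10^(−5.96) = 1.10 × 10^-6
Ka = Kw/Kb = 1.0×10^-14 / 1.10 × 10^-6 = 9.09 × 10^-9
From the ICE table, Ka = x²/(0.0444 − x) = 9.09 × 10^-9.
Since Ka ≪ C₀, x ≈ √(Ka·C₀) = 2.01 × 10^-5 M.
pH = −log(2.01 × 10^-5) = 4.70

pH = 4.70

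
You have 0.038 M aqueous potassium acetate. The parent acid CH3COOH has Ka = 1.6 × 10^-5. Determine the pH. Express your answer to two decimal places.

pH = 8.69

CH3COO- is the conjugate base of the weak acid CH3COOH.
Kb = Kw/Ka = 1.0×10^-14 / 1.6 × 10^-5 = 6.25 × 10^-10
From the ICE table, Kb = x²/(0.038 − x) = 6.25 × 10^-10.
Since Kb ≪ C₀, x ≈ √(Kb·C₀) = 4.87 × 10^-6 M.
Check: 0.013% ionized — well under 5%, approximation valid.
pOH = 5.31, so pH = 14.00 − pOH = 8.69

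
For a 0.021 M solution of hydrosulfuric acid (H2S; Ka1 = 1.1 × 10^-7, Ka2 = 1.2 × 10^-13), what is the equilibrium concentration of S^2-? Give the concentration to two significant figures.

First ionization gives [H+] ≈ [HS-] = 4.81 × 10^-5 M.
Second step: Ka2 = [H+][S^2-]/[HS-] ≈ [S^2-] (since [H+] ≈ [HS-]).
So [S^2-] ≈ Ka2.

1.2 × 10^-13 M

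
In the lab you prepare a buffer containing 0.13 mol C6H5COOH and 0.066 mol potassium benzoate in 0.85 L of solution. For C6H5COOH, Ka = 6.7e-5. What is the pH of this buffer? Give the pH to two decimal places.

pH = 3.88

pKa = −log(6.7 × 10^-5) = 4.174
Henderson–Hasselbalch: pH = pKa + log([C6H5COO-]/[C6H5COOH]) = 4.174 + log(0.066/0.13)
pH = 4.174 + (-0.294) = 3.88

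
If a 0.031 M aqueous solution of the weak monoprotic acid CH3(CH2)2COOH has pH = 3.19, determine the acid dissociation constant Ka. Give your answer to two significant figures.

[H+] = 10^(-3.19) = 6.46 × 10^-4 M
At equilibrium [HA] = 0.031 − 6.46 × 10^-4 = 3.04 × 10^-2 M
Ka = [H+][A-]/[HA] = (6.46 × 10^-4)² / 3.04 × 10^-2 = 1.4 × 10^-5

Ka = 1.4 × 10^-5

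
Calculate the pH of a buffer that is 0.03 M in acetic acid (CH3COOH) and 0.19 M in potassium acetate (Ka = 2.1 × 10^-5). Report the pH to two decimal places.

pKa = −log(2.1 × 10^-5) = 4.678
pH = pKa + log([A⁻]/[HA]) = 4.678 + log(0.19/0.03)
pH = 4.678 + (+0.802) = 5.48

pH = 5.48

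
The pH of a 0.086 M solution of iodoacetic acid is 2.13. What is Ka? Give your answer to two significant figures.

[H+] = 10^(-2.13) = 7.41 × 10^-3 M
At equilibrium [HA] = 0.086 − 7.41 × 10^-3 = 7.86 × 10^-2 M
Ka = [H+][A-]/[HA] = (7.41 × 10^-3)² / 7.86 × 10^-2 = 7.0 × 10^-4

Ka = 7.0 × 10^-4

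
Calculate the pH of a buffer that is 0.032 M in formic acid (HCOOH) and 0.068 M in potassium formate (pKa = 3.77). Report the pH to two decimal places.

pH = 4.10

Henderson–Hasselbalch: pH = pKa + log([HCOO-]/[HCOOH]) = 3.77 + log(0.068/0.032)
pH = 3.77 + (+0.327) = 4.10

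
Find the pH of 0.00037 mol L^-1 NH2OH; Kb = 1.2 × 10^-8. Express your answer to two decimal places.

NH2OH + H2O ⇌ NH3OH+ + OH-
From the ICE table, Kb = [OH-]²/(0.00037 − [OH-]) = 1.2 × 10^-8.
Neglecting [OH-] in the denominator: [OH-] = √(1.2 × 10^-8 × 0.00037) = 2.11 × 10^-6 M
([OH-]/C₀ = 0.57% < 5%, so the approximation holds.)
pOH = 5.68, so pH = 14.00 − pOH = 8.32

pH = 8.32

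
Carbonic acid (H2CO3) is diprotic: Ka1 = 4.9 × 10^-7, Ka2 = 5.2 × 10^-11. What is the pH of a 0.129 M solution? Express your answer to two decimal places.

Ka1 ≫ Ka2, so treat the first dissociation as the only significant source of H+.
Ka1 = x²/(0.129 − x) = 4.9 × 10^-7
x ≈ √(4.9 × 10^-7 × 0.129) = 2.51 × 10^-4 M
pH = −log(2.51 × 10^-4) = 3.60

pH = 3.60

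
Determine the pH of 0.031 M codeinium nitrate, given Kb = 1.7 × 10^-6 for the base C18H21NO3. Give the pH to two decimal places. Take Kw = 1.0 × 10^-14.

pH = 4.87

C18H22NO3+ is the conjugate acid of the weak base C18H21NO3.
Ka = Kw/Kb = 1.0×10^-14 / 1.7 × 10^-6 = 5.88 × 10^-9
Let x = [H+] at equilibrium. Ka = x²/(0.031 − x).
Since Ka ≪ C₀, x ≈ √(Ka·C₀) = 1.35 × 10^-5 M.
Check: 0.044% ionized — well under 5%, approximation valid.
pH = −log[H+] = −log(1.35 × 10^-5) = 4.87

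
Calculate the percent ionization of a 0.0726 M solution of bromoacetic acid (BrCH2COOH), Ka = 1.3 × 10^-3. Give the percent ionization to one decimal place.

12.5%

BrCH2COOH ⇌ BrCH2COO- + H+; let x = [H+] at equilibrium.
Ka = x²/(C₀ − x); solving the quadratic gives x = 9.09 × 10^-3 M.
% ionization = x/C₀ × 100% = 9.09 × 10^-3/0.0726 × 100% = 12.5%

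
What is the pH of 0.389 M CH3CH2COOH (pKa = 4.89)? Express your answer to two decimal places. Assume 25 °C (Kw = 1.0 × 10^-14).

pH = 2.65

CH3CH2COOH ⇌ CH3CH2COO- + H+
Ka = 10^(−4.89) = 1.29 × 10^-5
Ka = [H+]²/(0.389 − [H+]) = 1.29 × 10^-5
Neglecting [H+] in the denominator: [H+] = √(1.29 × 10^-5 × 0.389) = 2.24 × 10^-3 M
pH = −log[H+] = −log(2.24 × 10^-3) = 2.65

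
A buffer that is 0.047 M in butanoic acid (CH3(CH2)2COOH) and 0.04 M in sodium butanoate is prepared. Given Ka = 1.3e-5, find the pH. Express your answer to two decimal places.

pH = 4.82

pKa = −log(1.3 × 10^-5) = 4.886
Henderson–Hasselbalch: pH = pKa + log([CH3(CH2)2COO-]/[CH3(CH2)2COOH]) = 4.886 + log(0.04/0.047)
pH = 4.886 + (-0.070) = 4.82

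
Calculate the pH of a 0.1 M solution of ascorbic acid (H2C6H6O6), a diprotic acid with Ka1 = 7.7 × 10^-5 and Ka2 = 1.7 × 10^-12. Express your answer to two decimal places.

pH = 2.56

Ka1 ≫ Ka2, so treat the first dissociation as the only significant source of H+.
Ka1 = x²/(0.1 − x) = 7.7 × 10^-5
x ≈ √(7.7 × 10^-5 × 0.1) = 2.77 × 10^-3 M
pH = −log(2.77 × 10^-3) = 2.56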